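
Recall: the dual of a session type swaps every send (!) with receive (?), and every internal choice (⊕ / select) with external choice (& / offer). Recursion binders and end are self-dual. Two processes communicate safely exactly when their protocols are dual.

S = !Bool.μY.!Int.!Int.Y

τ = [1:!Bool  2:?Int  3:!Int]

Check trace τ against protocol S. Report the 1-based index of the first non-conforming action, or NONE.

step 1: !Bool  ✓  cont: μY.…
step 2: got ?Int, protocol expects !Int  ✗

2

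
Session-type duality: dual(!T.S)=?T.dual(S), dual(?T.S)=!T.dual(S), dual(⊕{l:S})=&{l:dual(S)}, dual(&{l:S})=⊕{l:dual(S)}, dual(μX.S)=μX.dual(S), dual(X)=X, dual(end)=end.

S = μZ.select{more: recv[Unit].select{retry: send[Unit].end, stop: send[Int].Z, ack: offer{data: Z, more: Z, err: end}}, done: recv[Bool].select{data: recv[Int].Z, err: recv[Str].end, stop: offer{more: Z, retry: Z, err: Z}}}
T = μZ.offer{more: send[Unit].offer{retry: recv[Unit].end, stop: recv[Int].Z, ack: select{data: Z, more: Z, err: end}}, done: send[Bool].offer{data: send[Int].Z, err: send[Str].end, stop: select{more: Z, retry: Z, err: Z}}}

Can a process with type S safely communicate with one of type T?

YES

μZ | μZ  ✓ (rec unchanged)
  select{more,done} | offer{more,done}  ✓ same labels
    case more:
      recv[Unit] | send[Unit]  ✓
        select{retry,stop,ack} | offer{retry,stop,ack}  ✓ same labels
          case retry:
            send[Unit] | recv[Unit]  ✓
              end | end  ✓
          case stop:
            send[Int] | recv[Int]  ✓
              Z | Z  ✓
          case ack:
            offer{data,more,err} | select{data,more,err}  ✓ same labels
              case data:
                Z | Z  ✓
              case more:
                Z | Z  ✓
              case err:
                end | end  ✓
    case done:
      recv[Bool] | send[Bool]  ✓
        select{data,err,stop} | offer{data,err,stop}  ✓ same labels
          case data:
            recv[Int] | send[Int]  ✓
              Z | Z  ✓
          case err:
            recv[Str] | send[Str]  ✓
              end | end  ✓
          case stop:
            offer{more,retry,err} | select{more,retry,err}  ✓ same labels
              case more:
                Z | Z  ✓
              case retry:
                Z | Z  ✓
              case err:
                Z | Z  ✓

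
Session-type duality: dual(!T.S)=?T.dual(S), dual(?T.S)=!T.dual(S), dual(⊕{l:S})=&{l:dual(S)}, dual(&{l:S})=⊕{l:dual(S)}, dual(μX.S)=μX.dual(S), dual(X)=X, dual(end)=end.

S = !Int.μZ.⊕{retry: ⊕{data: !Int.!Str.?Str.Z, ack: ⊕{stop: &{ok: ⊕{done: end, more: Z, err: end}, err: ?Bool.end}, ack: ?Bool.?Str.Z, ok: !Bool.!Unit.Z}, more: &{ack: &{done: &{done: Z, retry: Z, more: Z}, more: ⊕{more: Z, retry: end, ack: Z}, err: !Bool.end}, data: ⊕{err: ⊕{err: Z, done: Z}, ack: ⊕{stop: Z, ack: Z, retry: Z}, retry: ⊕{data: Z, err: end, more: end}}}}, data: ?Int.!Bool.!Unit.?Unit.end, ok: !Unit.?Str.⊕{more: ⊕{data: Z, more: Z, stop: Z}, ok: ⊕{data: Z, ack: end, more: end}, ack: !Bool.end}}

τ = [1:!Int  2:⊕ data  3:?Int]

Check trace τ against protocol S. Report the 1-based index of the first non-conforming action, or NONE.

NONE

@1 !Int  ✓  residual = μZ.…
@2 ⊕ data  ✓  residual = ?Int.!Bool.!Unit.?Unit.end
@3 ?Int  ✓  residual = !Bool.!Unit.?Unit.end
τ conforms to S (length 3)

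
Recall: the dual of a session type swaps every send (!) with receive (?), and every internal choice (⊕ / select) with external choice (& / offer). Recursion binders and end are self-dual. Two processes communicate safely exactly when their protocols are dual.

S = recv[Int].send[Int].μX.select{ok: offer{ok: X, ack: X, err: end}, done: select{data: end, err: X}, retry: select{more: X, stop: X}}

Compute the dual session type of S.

recv[Int] = send[Int]
  send[Int] = recv[Int]
    μX = μX  (μ self-dual)
      select{ok,done,retry} = offer{ok,done,retry}  (internal→external)
        • ok:
          offer{ok,ack,err} = select{ok,ack,err}  (external→internal)
            • ok:
              X self-dual
            • ack:
              X self-dual
            • err:
              end self-dual
        • done:
          select{data,err} = offer{data,err}  (internal→external)
            • data:
              end self-dual
            • err:
              X self-dual
        • retry:
          select{more,stop} = offer{more,stop}  (internal→external)
            • more:
              X self-dual
            • stop:
              X self-dual

send[Int].recv[Int].μX.offer{ok: select{ok: X, ack: X, err: end}, done: offer{data: end, err: X}, retry: offer{more: X, stop: X}}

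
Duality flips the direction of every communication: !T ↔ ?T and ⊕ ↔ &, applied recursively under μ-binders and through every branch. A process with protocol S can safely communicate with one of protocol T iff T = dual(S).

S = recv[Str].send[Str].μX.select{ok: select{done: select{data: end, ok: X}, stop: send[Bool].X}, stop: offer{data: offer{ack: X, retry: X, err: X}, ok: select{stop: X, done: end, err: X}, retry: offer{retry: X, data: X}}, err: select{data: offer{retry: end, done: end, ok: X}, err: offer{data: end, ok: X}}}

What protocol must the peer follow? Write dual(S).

recv[Str] ↦ send[Str]
  send[Str] ↦ recv[Str]
    μX ↦ μX  (μ self-dual)
      select{ok,stop,err} ↦ offer{ok,stop,err}  (select→offer)
        case ok:
          select{done,stop} ↦ offer{done,stop}  (select→offer)
            case done:
              select{data,ok} ↦ offer{data,ok}  (select→offer)
                case data:
                  end ↦ end
                case ok:
                  X ↦ X
            case stop:
              send[Bool] ↦ recv[Bool]
                X ↦ X
        case stop:
          offer{data,ok,retry} ↦ select{data,ok,retry}  (offer→select)
            case data:
              offer{ack,retry,err} ↦ select{ack,retry,err}  (offer→select)
                case ack:
                  X ↦ X
                case retry:
                  X ↦ X
                case err:
                  X ↦ X
            case ok:
              select{stop,done,err} ↦ offer{stop,done,err}  (select→offer)
                case stop:
                  X ↦ X
                case done:
                  end ↦ end
                case err:
                  X ↦ X
            case retry:
              offer{retry,data} ↦ select{retry,data}  (offer→select)
                case retry:
                  X ↦ X
                case data:
                  X ↦ X
        case err:
          select{data,err} ↦ offer{data,err}  (select→offer)
            case data:
              offer{retry,done,ok} ↦ select{retry,done,ok}  (offer→select)
                case retry:
                  end ↦ end
                case done:
                  end ↦ end
                case ok:
                  X ↦ X
            case err:
              offer{data,ok} ↦ select{data,ok}  (offer→select)
                case data:
                  end ↦ end
                case ok:
                  X ↦ X

send[Str].recv[Str].μX.offer{ok: offer{done: offer{data: end, ok: X}, stop: recv[Bool].X}, stop: select{data: select{ack: X, retry: X, err: X}, ok: offer{stop: X, done: end, err: X}, retry: select{retry: X, data: X}}, err: offer{data: select{retry: end, done: end, ok: X}, err: select{data: end, ok: X}}}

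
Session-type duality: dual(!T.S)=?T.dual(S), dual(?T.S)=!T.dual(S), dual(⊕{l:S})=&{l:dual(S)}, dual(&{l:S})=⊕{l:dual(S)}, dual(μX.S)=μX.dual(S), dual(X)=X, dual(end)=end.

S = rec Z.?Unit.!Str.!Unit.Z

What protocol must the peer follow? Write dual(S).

rec Z.!Unit.?Str.?Unit.Z

rec Z → rec Z  (binder kept)
  ?Unit → !Unit
    !Str → ?Str
      !Unit → ?Unit
        dual(Z) = Z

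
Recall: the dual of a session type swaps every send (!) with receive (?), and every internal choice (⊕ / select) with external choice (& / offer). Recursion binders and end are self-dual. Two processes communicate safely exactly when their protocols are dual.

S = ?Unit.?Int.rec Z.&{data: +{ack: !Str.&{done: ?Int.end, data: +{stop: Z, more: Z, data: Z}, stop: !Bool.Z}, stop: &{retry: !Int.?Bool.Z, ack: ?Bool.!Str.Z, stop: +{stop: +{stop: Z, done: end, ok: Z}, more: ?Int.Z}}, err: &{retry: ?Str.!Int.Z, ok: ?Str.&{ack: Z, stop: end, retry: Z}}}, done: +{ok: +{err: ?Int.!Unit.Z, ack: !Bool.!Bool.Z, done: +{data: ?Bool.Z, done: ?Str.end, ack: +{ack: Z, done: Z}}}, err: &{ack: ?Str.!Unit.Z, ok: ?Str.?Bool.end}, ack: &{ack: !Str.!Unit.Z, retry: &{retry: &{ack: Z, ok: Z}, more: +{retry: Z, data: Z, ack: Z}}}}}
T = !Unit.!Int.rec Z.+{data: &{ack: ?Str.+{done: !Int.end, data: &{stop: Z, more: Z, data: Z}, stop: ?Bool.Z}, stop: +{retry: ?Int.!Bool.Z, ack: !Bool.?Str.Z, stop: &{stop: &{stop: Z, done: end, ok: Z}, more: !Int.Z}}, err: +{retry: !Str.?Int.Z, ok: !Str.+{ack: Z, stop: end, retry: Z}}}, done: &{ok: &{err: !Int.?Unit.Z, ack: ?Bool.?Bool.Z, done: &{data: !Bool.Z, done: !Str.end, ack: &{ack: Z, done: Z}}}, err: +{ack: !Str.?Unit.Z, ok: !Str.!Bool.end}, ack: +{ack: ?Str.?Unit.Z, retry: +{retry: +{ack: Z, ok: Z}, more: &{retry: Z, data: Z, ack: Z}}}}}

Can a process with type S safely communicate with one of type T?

?Unit vs !Unit  ok
  ?Int vs !Int  ok
    rec Z vs rec Z  ok (binder kept)
      &{data,done} vs +{data,done}  ok label sets agree
        case data:
          +{ack,stop,err} vs &{ack,stop,err}  ok label sets agree
            case ack:
              !Str vs ?Str  ok
                &{done,data,stop} vs +{done,data,stop}  ok label sets agree
                  case done:
                    ?Int vs !Int  ok
                      end vs end  ok
                  case data:
                    +{stop,more,data} vs &{stop,more,data}  ok label sets agree
                      case stop:
                        Z vs Z  ok
                      case more:
                        Z vs Z  ok
                      case data:
                        Z vs Z  ok
                  case stop:
                    !Bool vs ?Bool  ok
                      Z vs Z  ok
            case stop:
              &{retry,ack,stop} vs +{retry,ack,stop}  ok label sets agree
                case retry:
                  !Int vs ?Int  ok
                    ?Bool vs !Bool  ok
                      Z vs Z  ok
                case ack:
                  ?Bool vs !Bool  ok
                    !Str vs ?Str  ok
                      Z vs Z  ok
                case stop:
                  +{stop,more} vs &{stop,more}  ok label sets agree
                    case stop:
                      +{stop,done,ok} vs &{stop,done,ok}  ok label sets agree
                        case stop:
                          Z vs Z  ok
                        case done:
                          end vs end  ok
                        case ok:
                          Z vs Z  ok
                    case more:
                      ?Int vs !Int  ok
                        Z vs Z  ok
            case err:
              &{retry,ok} vs +{retry,ok}  ok label sets agree
                case retry:
                  ?Str vs !Str  ok
                    !Int vs ?Int  ok
                      Z vs Z  ok
                case ok:
                  ?Str vs !Str  ok
                    &{ack,stop,retry} vs +{ack,stop,retry}  ok label sets agree
                      case ack:
                        Z vs Z  ok
                      case stop:
                        end vs end  ok
                      case retry:
                        Z vs Z  ok
        case done:
          +{ok,err,ack} vs &{ok,err,ack}  ok label sets agree
            case ok:
              +{err,ack,done} vs &{err,ack,done}  ok label sets agree
                case err:
                  ?Int vs !Int  ok
                    !Unit vs ?Unit  ok
                      Z vs Z  ok
                case ack:
                  !Bool vs ?Bool  ok
                    !Bool vs ?Bool  ok
                      Z vs Z  ok
                case done:
                  +{data,done,ack} vs &{data,done,ack}  ok label sets agree
                    case data:
                      ?Bool vs !Bool  ok
                        Z vs Z  ok
                    case done:
                      ?Str vs !Str  ok
                        end vs end  ok
                    case ack:
                      +{ack,done} vs &{ack,done}  ok label sets agree
                        case ack:
                          Z vs Z  ok
                        case done:
                          Z vs Z  ok
            case err:
              &{ack,ok} vs +{ack,ok}  ok label sets agree
                case ack:
                  ?Str vs !Str  ok
                    !Unit vs ?Unit  ok
                      Z vs Z  ok
                case ok:
                  ?Str vs !Str  ok
                    ?Bool vs !Bool  ok
                      end vs end  ok
            case ack:
              &{ack,retry} vs +{ack,retry}  ok label sets agree
                case ack:
                  !Str vs ?Str  ok
                    !Unit vs ?Unit  ok
                      Z vs Z  ok
                case retry:
                  &{retry,more} vs +{retry,more}  ok label sets agree
                    case retry:
                      &{ack,ok} vs +{ack,ok}  ok label sets agree
                        case ack:
                          Z vs Z  ok
                        case ok:
                          Z vs Z  ok
                    case more:
                      +{retry,data,ack} vs &{retry,data,ack}  ok label sets agree
                        case retry:
                          Z vs Z  ok
                        case data:
                          Z vs Z  ok
                        case ack:
                          Z vs Z  ok

YES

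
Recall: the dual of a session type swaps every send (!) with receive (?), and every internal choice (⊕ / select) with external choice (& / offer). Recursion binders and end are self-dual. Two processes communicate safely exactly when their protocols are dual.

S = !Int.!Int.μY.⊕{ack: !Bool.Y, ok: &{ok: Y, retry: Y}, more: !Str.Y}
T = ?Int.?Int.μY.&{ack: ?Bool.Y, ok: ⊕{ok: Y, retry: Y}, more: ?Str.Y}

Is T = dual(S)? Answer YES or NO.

!Int ‖ ?Int  ✓
  !Int ‖ ?Int  ✓
    μY ‖ μY  ✓ (rec unchanged)
      ⊕{ack,ok,more} ‖ &{ack,ok,more}  ✓ labels match
        case ack:
          !Bool ‖ ?Bool  ✓
            Y ‖ Y  ✓
        case ok:
          &{ok,retry} ‖ ⊕{ok,retry}  ✓ labels match
            case ok:
              Y ‖ Y  ✓
            case retry:
              Y ‖ Y  ✓
        case more:
          !Str ‖ ?Str  ✓
            Y ‖ Y  ✓

YES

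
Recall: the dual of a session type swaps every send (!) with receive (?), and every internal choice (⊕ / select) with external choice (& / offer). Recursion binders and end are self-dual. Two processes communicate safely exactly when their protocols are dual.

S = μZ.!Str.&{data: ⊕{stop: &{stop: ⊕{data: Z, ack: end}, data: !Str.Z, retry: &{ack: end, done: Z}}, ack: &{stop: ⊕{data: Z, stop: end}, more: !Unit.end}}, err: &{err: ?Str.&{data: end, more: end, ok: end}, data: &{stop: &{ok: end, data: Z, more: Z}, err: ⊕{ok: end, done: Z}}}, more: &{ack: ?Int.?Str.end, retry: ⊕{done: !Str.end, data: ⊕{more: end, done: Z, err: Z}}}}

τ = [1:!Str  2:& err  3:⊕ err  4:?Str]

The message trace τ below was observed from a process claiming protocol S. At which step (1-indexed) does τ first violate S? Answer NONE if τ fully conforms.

3

@1 !Str  match  state: &{data: ⊕{stop: &{stop: ⊕{data: μZ.…, ack: end}, data: !Str.μZ.…, retry: &{ack: end, done: μZ.…}}, ack: &{stop: ⊕{data: μZ.…, stop: end}, more: !Unit.end}}, err: &{err: ?Str.&{data: end, more: end, ok: end}, data: &{stop: &{ok: end, data: μZ.…, more: μZ.…}, err: ⊕{ok: end, done: μZ.…}}}, more: &{ack: ?Int.?Str.end, retry: ⊕{done: !Str.end, data: ⊕{more: end, done: μZ.…, err: μZ.…}}}}
@2 & err  match  state: &{err: ?Str.&{data: end, more: end, ok: end}, data: &{stop: &{ok: end, data: μZ.…, more: μZ.…}, err: ⊕{ok: end, done: μZ.…}}}
@3 got ⊕ err, protocol expects & err or & data  ✗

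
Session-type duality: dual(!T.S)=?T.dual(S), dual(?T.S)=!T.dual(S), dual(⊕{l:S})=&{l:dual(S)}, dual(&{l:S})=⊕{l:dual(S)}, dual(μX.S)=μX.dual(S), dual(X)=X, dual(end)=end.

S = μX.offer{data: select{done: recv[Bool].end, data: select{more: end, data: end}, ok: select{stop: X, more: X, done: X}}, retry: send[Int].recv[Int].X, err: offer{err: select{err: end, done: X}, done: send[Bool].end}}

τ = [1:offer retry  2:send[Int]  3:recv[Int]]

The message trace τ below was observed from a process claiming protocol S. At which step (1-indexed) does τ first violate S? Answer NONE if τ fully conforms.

@1 offer retry  match  cont: send[Int].recv[Int].μX.…
@2 send[Int]  match  cont: recv[Int].μX.…
@3 recv[Int]  match  cont: μX.…
trace exhausted — no violation

NONE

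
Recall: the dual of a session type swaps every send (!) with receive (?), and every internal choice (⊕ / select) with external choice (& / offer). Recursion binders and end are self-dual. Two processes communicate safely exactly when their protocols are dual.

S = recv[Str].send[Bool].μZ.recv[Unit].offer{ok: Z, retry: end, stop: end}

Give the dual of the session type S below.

recv[Str] ↦ send[Str]
  send[Bool] ↦ recv[Bool]
    μZ ↦ μZ  (binder kept)
      recv[Unit] ↦ send[Unit]
        offer{ok,retry,stop} ↦ select{ok,retry,stop}  (&→⊕)
          [ok]
            Z ↦ Z
          [retry]
            end ↦ end
          [stop]
            end ↦ end

send[Str].recv[Bool].μZ.send[Unit].select{ok: Z, retry: end, stop: end}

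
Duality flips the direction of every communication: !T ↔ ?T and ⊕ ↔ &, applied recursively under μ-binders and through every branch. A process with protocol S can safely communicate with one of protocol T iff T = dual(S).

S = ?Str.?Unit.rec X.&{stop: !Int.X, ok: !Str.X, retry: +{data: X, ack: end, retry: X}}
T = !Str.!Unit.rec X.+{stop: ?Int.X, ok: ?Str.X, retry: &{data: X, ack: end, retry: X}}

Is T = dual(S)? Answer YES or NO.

?Str | !Str  ✓
  ?Unit | !Unit  ✓
    rec X | rec X  ✓ (μ self-dual)
      &{stop,ok,retry} | +{stop,ok,retry}  ✓ labels match
        • stop:
          !Int | ?Int  ✓
            X | X  ✓
        • ok:
          !Str | ?Str  ✓
            X | X  ✓
        • retry:
          +{data,ack,retry} | &{data,ack,retry}  ✓ labels match
            • data:
              X | X  ✓
            • ack:
              end | end  ✓
            • retry:
              X | X  ✓

YES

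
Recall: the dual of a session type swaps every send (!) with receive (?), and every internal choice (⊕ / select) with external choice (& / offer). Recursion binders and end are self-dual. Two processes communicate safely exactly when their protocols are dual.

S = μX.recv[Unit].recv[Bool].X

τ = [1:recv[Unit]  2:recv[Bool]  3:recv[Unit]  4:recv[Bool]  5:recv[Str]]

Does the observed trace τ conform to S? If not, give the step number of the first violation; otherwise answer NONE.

5

[1] recv[Unit]  ok  residual = recv[Bool].μX.…
[2] recv[Bool]  ok  residual = μX.…
[3] recv[Unit]  ok  residual = recv[Bool].μX.…
[4] recv[Bool]  ok  residual = μX.…
[5] got recv[Str], protocol expects recv[Unit]  ✗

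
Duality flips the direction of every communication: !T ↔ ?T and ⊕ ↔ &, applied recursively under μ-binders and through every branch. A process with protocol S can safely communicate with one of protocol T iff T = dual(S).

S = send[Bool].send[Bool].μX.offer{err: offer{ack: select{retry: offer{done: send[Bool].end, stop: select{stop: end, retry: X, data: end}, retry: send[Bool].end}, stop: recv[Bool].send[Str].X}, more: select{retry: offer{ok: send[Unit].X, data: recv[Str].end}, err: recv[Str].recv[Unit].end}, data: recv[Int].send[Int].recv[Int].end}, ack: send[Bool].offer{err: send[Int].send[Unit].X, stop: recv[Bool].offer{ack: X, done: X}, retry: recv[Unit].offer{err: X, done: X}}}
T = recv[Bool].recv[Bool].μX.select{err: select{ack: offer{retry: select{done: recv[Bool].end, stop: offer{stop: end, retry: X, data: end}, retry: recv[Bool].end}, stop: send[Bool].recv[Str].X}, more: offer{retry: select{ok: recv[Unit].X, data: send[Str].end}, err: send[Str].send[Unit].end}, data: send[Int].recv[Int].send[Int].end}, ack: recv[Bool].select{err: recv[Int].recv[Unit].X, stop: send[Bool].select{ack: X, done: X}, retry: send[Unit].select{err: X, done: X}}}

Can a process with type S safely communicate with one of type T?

YES

send[Bool] | recv[Bool]  ✓
  send[Bool] | recv[Bool]  ✓
    μX | μX  ✓ (rec unchanged)
      offer{err,ack} | select{err,ack}  ✓ same labels
        • err:
          offer{ack,more,data} | select{ack,more,data}  ✓ same labels
            • ack:
              select{retry,stop} | offer{retry,stop}  ✓ same labels
                • retry:
                  offer{done,stop,retry} | select{done,stop,retry}  ✓ same labels
                    • done:
                      send[Bool] | recv[Bool]  ✓
                        end | end  ✓
                    • stop:
                      select{stop,retry,data} | offer{stop,retry,data}  ✓ same labels
                        • stop:
                          end | end  ✓
                        • retry:
                          X | X  ✓
                        • data:
                          end | end  ✓
                    • retry:
                      send[Bool] | recv[Bool]  ✓
                        end | end  ✓
                • stop:
                  recv[Bool] | send[Bool]  ✓
                    send[Str] | recv[Str]  ✓
                      X | X  ✓
            • more:
              select{retry,err} | offer{retry,err}  ✓ same labels
                • retry:
                  offer{ok,data} | select{ok,data}  ✓ same labels
                    • ok:
                      send[Unit] | recv[Unit]  ✓
                        X | X  ✓
                    • data:
                      recv[Str] | send[Str]  ✓
                        end | end  ✓
                • err:
                  recv[Str] | send[Str]  ✓
                    recv[Unit] | send[Unit]  ✓
                      end | end  ✓
            • data:
              recv[Int] | send[Int]  ✓
                send[Int] | recv[Int]  ✓
                  recv[Int] | send[Int]  ✓
                    end | end  ✓
        • ack:
          send[Bool] | recv[Bool]  ✓
            offer{err,stop,retry} | select{err,stop,retry}  ✓ same labels
              • err:
                send[Int] | recv[Int]  ✓
                  send[Unit] | recv[Unit]  ✓
                    X | X  ✓
              • stop:
                recv[Bool] | send[Bool]  ✓
                  offer{ack,done} | select{ack,done}  ✓ same labels
                    • ack:
                      X | X  ✓
                    • done:
                      X | X  ✓
              • retry:
                recv[Unit] | send[Unit]  ✓
                  offer{err,done} | select{err,done}  ✓ same labels
                    • err:
                      X | X  ✓
                    • done:
                      X | X  ✓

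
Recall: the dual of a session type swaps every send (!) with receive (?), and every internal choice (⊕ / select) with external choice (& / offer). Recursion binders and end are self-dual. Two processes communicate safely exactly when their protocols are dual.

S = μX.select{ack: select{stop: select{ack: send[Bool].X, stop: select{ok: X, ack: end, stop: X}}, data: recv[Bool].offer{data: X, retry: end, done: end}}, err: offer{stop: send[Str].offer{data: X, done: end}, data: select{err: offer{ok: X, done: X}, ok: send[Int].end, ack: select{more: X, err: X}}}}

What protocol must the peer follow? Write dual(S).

μX.offer{ack: offer{stop: offer{ack: recv[Bool].X, stop: offer{ok: X, ack: end, stop: X}}, data: send[Bool].select{data: X, retry: end, done: end}}, err: select{stop: recv[Str].select{data: X, done: end}, data: offer{err: select{ok: X, done: X}, ok: recv[Int].end, ack: offer{more: X, err: X}}}}

μX → μX  (binder kept)
  select{ack,err} → offer{ack,err}  (⊕→&)
    [ack]
      select{stop,data} → offer{stop,data}  (⊕→&)
        [stop]
          select{ack,stop} → offer{ack,stop}  (⊕→&)
            [ack]
              send[Bool] → recv[Bool]
                X self-dual
            [stop]
              select{ok,ack,stop} → offer{ok,ack,stop}  (⊕→&)
                [ok]
                  X self-dual
                [ack]
                  end self-dual
                [stop]
                  X self-dual
        [data]
          recv[Bool] → send[Bool]
            offer{data,retry,done} → select{data,retry,done}  (&→⊕)
              [data]
                X self-dual
              [retry]
                end self-dual
              [done]
                end self-dual
    [err]
      offer{stop,data} → select{stop,data}  (&→⊕)
        [stop]
          send[Str] → recv[Str]
            offer{data,done} → select{data,done}  (&→⊕)
              [data]
                X self-dual
              [done]
                end self-dual
        [data]
          select{err,ok,ack} → offer{err,ok,ack}  (⊕→&)
            [err]
              offer{ok,done} → select{ok,done}  (&→⊕)
                [ok]
                  X self-dual
                [done]
                  X self-dual
            [ok]
              send[Int] → recv[Int]
                end self-dual
            [ack]
              select{more,err} → offer{more,err}  (⊕→&)
                [more]
                  X self-dual
                [err]
                  X self-dual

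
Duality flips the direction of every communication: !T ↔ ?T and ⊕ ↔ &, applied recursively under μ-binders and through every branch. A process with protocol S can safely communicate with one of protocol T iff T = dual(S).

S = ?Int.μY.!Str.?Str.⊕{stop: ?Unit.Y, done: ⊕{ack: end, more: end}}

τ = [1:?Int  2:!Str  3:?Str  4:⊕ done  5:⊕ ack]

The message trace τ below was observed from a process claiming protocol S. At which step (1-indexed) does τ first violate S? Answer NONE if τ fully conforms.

@1 ?Int  ok  residual = μY.…
@2 !Str  ok  residual = ?Str.⊕{stop: ?Unit.μY.…, done: ⊕{ack: end, more: end}}
@3 ?Str  ok  residual = ⊕{stop: ?Unit.μY.…, done: ⊕{ack: end, more: end}}
@4 ⊕ done  ok  residual = ⊕{ack: end, more: end}
@5 ⊕ ack  ok  residual = end
all 5 steps conform

NONE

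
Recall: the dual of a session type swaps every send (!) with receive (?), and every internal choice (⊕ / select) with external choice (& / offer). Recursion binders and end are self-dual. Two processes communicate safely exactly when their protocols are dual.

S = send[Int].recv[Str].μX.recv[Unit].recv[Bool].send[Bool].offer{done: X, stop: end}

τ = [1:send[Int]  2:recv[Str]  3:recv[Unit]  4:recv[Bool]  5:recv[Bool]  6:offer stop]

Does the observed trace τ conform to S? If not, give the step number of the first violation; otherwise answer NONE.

@1 send[Int]  match  cont: recv[Str].μX.…
@2 recv[Str]  match  cont: μX.…
@3 recv[Unit]  match  cont: recv[Bool].send[Bool].offer{done: μX.…, stop: end}
@4 recv[Bool]  match  cont: send[Bool].offer{done: μX.…, stop: end}
@5 got recv[Bool], protocol expects send[Bool]  ✗

5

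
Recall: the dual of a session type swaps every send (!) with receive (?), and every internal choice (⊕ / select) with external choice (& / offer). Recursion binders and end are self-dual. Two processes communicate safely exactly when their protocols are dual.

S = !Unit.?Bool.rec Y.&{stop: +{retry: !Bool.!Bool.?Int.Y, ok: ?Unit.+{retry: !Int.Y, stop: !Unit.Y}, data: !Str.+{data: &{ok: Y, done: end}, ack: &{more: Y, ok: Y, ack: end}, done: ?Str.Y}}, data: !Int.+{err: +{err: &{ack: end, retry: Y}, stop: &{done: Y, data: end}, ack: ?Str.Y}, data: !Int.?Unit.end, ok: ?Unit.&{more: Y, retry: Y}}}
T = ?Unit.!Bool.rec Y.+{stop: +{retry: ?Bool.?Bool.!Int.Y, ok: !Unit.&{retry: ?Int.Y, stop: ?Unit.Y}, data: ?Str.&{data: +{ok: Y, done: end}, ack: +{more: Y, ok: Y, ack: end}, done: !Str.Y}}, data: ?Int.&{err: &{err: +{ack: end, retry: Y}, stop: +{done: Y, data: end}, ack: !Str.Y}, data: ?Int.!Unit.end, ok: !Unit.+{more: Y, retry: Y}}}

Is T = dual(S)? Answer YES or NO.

NO

!Unit | ?Unit  match
  ?Bool | !Bool  match
    rec Y | rec Y  match (rec unchanged)
      &{stop,data} | +{stop,data}  match label sets agree
        [stop]
          +{retry,ok,data} | +{retry,ok,data}  ✗ choice polarity not flipped — not dual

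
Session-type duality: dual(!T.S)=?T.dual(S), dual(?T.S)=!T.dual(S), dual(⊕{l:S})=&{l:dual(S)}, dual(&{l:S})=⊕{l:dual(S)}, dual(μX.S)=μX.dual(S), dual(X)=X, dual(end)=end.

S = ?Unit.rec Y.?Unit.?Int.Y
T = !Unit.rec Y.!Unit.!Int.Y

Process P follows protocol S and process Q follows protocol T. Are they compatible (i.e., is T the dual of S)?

?Unit vs !Unit  ok
  rec Y vs rec Y  ok (binder kept)
    ?Unit vs !Unit  ok
      ?Int vs !Int  ok
        Y vs Y  ok

YES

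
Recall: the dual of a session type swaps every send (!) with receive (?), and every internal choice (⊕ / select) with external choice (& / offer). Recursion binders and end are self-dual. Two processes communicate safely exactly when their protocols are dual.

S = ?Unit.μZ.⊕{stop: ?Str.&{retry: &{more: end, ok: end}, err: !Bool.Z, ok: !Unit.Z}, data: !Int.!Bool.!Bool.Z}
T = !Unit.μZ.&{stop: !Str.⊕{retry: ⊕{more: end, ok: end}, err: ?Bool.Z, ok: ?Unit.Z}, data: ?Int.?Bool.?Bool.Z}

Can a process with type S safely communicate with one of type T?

?Unit vs !Unit  ✓
  μZ vs μZ  ✓ (μ self-dual)
    ⊕{stop,data} vs &{stop,data}  ✓ label sets agree
      case stop:
        ?Str vs !Str  ✓
          &{retry,err,ok} vs ⊕{retry,err,ok}  ✓ label sets agree
            case retry:
              &{more,ok} vs ⊕{more,ok}  ✓ label sets agree
                case more:
                  end vs end  ✓
                case ok:
                  end vs end  ✓
            case err:
              !Bool vs ?Bool  ✓
                Z vs Z  ✓
            case ok:
              !Unit vs ?Unit  ✓
                Z vs Z  ✓
      case data:
        !Int vs ?Int  ✓
          !Bool vs ?Bool  ✓
            !Bool vs ?Bool  ✓
              Z vs Z  ✓

YES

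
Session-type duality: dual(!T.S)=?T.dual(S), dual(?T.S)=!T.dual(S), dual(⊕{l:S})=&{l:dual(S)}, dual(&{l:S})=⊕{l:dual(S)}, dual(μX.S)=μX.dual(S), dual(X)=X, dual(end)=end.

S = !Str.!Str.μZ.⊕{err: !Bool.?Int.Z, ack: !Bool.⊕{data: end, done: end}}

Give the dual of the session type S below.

!Str = ?Str
  !Str = ?Str
    μZ = μZ  (rec unchanged)
      ⊕{err,ack} = &{err,ack}  (⊕→&)
        • err:
          !Bool = ?Bool
            ?Int = !Int
              Z ↦ Z
        • ack:
          !Bool = ?Bool
            ⊕{data,done} = &{data,done}  (⊕→&)
              • data:
                end ↦ end
              • done:
                end ↦ end

?Str.?Str.μZ.&{err: ?Bool.!Int.Z, ack: ?Bool.&{data: end, done: end}}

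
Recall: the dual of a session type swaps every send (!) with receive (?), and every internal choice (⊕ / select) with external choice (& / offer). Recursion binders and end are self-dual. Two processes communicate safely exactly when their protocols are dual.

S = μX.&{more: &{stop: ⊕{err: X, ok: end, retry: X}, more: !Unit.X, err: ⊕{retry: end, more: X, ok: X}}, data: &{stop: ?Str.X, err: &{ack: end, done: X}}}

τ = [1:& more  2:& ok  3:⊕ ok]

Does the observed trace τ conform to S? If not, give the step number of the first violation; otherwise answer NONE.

2

[1] & more  ✓  state: &{stop: ⊕{err: μX.…, ok: end, retry: μX.…}, more: !Unit.μX.…, err: ⊕{retry: end, more: μX.…, ok: μX.…}}
[2] got & ok, protocol expects & stop or & more or & err  ✗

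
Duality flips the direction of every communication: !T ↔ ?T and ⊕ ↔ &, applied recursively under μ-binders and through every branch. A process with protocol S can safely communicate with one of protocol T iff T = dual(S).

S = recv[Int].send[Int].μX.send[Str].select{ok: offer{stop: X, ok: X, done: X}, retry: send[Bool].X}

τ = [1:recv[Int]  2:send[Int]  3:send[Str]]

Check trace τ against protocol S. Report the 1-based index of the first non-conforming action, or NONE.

[1] recv[Int]  ✓  residual = send[Int].μX.…
[2] send[Int]  ✓  residual = μX.…
[3] send[Str]  ✓  residual = select{ok: offer{stop: μX.…, ok: μX.…, done: μX.…}, retry: send[Bool].μX.…}
τ conforms to S (length 3)

NONE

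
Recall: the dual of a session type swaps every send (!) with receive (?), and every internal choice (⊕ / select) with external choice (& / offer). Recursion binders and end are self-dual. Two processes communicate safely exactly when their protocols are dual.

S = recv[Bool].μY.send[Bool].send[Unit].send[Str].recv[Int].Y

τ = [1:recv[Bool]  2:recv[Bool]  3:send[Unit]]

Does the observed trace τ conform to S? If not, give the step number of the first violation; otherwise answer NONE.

step 1: recv[Bool]  ✓  residual = μY.…
step 2: got recv[Bool], protocol expects send[Bool]  ✗

2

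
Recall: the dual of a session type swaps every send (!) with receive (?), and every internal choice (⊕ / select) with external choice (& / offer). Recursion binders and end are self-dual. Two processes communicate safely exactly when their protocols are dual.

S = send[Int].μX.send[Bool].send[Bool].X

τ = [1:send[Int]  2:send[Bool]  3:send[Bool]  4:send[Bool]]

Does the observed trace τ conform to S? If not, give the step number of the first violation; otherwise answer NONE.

NONE

[1] send[Int]  ok  state: μX.…
[2] send[Bool]  ok  state: send[Bool].μX.…
[3] send[Bool]  ok  state: μX.…
[4] send[Bool]  ok  state: send[Bool].μX.…
trace exhausted — no violation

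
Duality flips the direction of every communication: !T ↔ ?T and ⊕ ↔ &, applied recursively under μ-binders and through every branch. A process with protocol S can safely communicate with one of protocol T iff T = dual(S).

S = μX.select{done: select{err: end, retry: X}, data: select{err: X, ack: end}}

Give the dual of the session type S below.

μX = μX  (μ self-dual)
  select{done,data} = offer{done,data}  (select→offer)
    • done:
      select{err,retry} = offer{err,retry}  (select→offer)
        • err:
          end ↦ end
        • retry:
          X ↦ X
    • data:
      select{err,ack} = offer{err,ack}  (select→offer)
        • err:
          X ↦ X
        • ack:
          end ↦ end

μX.offer{done: offer{err: end, retry: X}, data: offer{err: X, ack: end}}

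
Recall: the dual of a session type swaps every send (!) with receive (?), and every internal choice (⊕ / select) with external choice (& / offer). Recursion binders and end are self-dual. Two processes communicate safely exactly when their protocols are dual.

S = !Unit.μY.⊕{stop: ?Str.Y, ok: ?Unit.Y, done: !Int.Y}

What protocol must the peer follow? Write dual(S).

?Unit.μY.&{stop: !Str.Y, ok: !Unit.Y, done: ?Int.Y}

!Unit ↦ ?Unit
  μY ↦ μY  (binder kept)
    ⊕{stop,ok,done} ↦ &{stop,ok,done}  (⊕→&)
      • stop:
        ?Str ↦ !Str
          Y self-dual
      • ok:
        ?Unit ↦ !Unit
          Y self-dual
      • done:
        !Int ↦ ?Int
          Y self-dual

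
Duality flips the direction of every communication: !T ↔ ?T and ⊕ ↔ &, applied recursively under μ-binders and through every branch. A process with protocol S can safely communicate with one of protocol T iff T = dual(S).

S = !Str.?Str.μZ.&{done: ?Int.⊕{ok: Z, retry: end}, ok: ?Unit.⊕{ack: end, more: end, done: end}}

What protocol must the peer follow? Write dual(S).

!Str = ?Str
  ?Str = !Str
    μZ = μZ  (binder kept)
      &{done,ok} = ⊕{done,ok}  (&→⊕)
        [done]
          ?Int = !Int
            ⊕{ok,retry} = &{ok,retry}  (select→offer)
              [ok]
                Z self-dual
              [retry]
                end self-dual
        [ok]
          ?Unit = !Unit
            ⊕{ack,more,done} = &{ack,more,done}  (select→offer)
              [ack]
                end self-dual
              [more]
                end self-dual
              [done]
                end self-dual

?Str.!Str.μZ.⊕{done: !Int.&{ok: Z, retry: end}, ok: !Unit.&{ack: end, more: end, done: end}}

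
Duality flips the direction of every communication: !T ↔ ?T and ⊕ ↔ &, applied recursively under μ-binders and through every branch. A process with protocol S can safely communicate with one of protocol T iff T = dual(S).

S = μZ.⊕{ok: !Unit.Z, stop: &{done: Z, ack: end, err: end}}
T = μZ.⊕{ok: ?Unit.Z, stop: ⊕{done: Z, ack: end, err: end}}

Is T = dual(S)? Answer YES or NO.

NO

μZ vs μZ  ✓ (binder kept)
  ⊕{ok,stop} vs ⊕{ok,stop}  ✗ choice polarity not flipped — not dual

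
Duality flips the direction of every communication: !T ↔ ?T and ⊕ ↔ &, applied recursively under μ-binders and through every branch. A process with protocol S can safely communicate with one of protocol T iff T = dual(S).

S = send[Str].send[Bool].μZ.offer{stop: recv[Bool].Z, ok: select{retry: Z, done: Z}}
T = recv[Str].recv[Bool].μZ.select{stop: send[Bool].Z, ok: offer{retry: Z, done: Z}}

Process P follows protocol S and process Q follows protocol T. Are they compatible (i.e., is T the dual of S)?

YES

send[Str] vs recv[Str]  ok
  send[Bool] vs recv[Bool]  ok
    μZ vs μZ  ok (binder kept)
      offer{stop,ok} vs select{stop,ok}  ok labels match
        [stop]
          recv[Bool] vs send[Bool]  ok
            Z vs Z  ok
        [ok]
          select{retry,done} vs offer{retry,done}  ok labels match
            [retry]
              Z vs Z  ok
            [done]
              Z vs Z  ok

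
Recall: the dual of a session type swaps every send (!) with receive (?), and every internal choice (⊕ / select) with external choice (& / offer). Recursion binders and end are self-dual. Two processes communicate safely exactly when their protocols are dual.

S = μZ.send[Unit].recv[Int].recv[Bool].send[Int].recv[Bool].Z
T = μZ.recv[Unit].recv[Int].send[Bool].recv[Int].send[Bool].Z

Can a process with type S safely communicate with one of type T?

μZ ‖ μZ  ✓ (μ self-dual)
  send[Unit] ‖ recv[Unit]  ✓
    recv[Int] ‖ recv[Int]  ✗ same direction on both sides — not dual

NO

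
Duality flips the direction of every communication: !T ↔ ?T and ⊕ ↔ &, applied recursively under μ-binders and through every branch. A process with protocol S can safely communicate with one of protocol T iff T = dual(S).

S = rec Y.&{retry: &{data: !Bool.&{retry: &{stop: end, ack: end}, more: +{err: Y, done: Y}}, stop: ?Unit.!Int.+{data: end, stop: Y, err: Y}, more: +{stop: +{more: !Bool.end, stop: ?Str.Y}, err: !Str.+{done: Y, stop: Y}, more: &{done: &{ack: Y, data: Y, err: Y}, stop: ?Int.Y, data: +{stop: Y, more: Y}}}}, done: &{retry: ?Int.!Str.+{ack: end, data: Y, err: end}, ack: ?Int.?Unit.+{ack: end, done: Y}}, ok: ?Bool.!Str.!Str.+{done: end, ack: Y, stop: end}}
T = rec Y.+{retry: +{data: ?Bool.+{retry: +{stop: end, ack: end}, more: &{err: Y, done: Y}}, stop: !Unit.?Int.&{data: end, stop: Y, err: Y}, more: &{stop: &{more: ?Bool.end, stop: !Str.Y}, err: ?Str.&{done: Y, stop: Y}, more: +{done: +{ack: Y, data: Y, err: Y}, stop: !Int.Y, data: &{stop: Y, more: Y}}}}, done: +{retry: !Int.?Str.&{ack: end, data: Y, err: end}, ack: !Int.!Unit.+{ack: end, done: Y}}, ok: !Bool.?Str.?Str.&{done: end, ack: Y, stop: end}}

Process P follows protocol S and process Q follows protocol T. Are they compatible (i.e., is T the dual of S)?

NO

rec Y | rec Y  ok (binder kept)
  &{retry,done,ok} | +{retry,done,ok}  ok labels match
    [retry]
      &{data,stop,more} | +{data,stop,more}  ok labels match
        [data]
          !Bool | ?Bool  ok
            &{retry,more} | +{retry,more}  ok labels match
              [retry]
                &{stop,ack} | +{stop,ack}  ok labels match
                  [stop]
                    end | end  ok
                  [ack]
                    end | end  ok
              [more]
                +{err,done} | &{err,done}  ok labels match
                  [err]
                    Y | Y  ok
                  [done]
                    Y | Y  ok
        [stop]
          ?Unit | !Unit  ok
            !Int | ?Int  ok
              +{data,stop,err} | &{data,stop,err}  ok labels match
                [data]
                  end | end  ok
                [stop]
                  Y | Y  ok
                [err]
                  Y | Y  ok
        [more]
          +{stop,err,more} | &{stop,err,more}  ok labels match
            [stop]
              +{more,stop} | &{more,stop}  ok labels match
                [more]
                  !Bool | ?Bool  ok
                    end | end  ok
                [stop]
                  ?Str | !Str  ok
                    Y | Y  ok
            [err]
              !Str | ?Str  ok
                +{done,stop} | &{done,stop}  ok labels match
                  [done]
                    Y | Y  ok
                  [stop]
                    Y | Y  ok
            [more]
              &{done,stop,data} | +{done,stop,data}  ok labels match
                [done]
                  &{ack,data,err} | +{ack,data,err}  ok labels match
                    [ack]
                      Y | Y  ok
                    [data]
                      Y | Y  ok
                    [err]
                      Y | Y  ok
                [stop]
                  ?Int | !Int  ok
                    Y | Y  ok
                [data]
                  +{stop,more} | &{stop,more}  ok labels match
                    [stop]
                      Y | Y  ok
                    [more]
                      Y | Y  ok
    [done]
      &{retry,ack} | +{retry,ack}  ok labels match
        [retry]
          ?Int | !Int  ok
            !Str | ?Str  ok
              +{ack,data,err} | &{ack,data,err}  ok labels match
                [ack]
                  end | end  ok
                [data]
                  Y | Y  ok
                [err]
                  end | end  ok
        [ack]
          ?Int | !Int  ok
            ?Unit | !Unit  ok
              +{ack,done} | +{ack,done}  ✗ choice polarity not flipped — not dual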